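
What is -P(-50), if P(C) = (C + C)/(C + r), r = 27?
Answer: -100/23 ≈ -4.3478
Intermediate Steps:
P(C) = 2*C/(27 + C) (P(C) = (C + C)/(C + 27) = (2*C)/(27 + C) = 2*C/(27 + C))
-P(-50) = -2*(-50)/(27 - 50) = -2*(-50)/(-23) = -2*(-50)*(-1)/23 = -1*100/23 = -100/23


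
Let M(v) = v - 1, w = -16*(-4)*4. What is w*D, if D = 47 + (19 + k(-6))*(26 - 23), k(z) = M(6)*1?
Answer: 30464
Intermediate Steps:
w = 256 (w = 64*4 = 256)
M(v) = -1 + v
k(z) = 5 (k(z) = (-1 + 6)*1 = 5*1 = 5)
D = 119 (D = 47 + (19 + 5)*(26 - 23) = 47 + 24*3 = 47 + 72 = 119)
w*D = 256*119 = 30464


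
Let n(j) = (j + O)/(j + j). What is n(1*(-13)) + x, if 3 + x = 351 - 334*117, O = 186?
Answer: -1007153/26 ≈ -38737.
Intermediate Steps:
x = -38730 (x = -3 + (351 - 334*117) = -3 + (351 - 39078) = -3 - 38727 = -38730)
n(j) = (186 + j)/(2*j) (n(j) = (j + 186)/(j + j) = (186 + j)/((2*j)) = (186 + j)*(1/(2*j)) = (186 + j)/(2*j))
n(1*(-13)) + x = (186 + 1*(-13))/(2*((1*(-13)))) - 38730 = (½)*(186 - 13)/(-13) - 38730 = (½)*(-1/13)*173 - 38730 = -173/26 - 38730 = -1007153/26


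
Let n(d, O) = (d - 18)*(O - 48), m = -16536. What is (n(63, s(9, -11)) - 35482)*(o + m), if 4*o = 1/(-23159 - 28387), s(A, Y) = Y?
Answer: 11820593052875/18744 ≈ 6.3063e+8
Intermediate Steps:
o = -1/206184 (o = 1/(4*(-23159 - 28387)) = (1/4)/(-51546) = (1/4)*(-1/51546) = -1/206184 ≈ -4.8500e-6)
n(d, O) = (-48 + O)*(-18 + d) (n(d, O) = (-18 + d)*(-48 + O) = (-48 + O)*(-18 + d))
(n(63, s(9, -11)) - 35482)*(o + m) = ((864 - 48*63 - 18*(-11) - 11*63) - 35482)*(-1/206184 - 16536) = ((864 - 3024 + 198 - 693) - 35482)*(-3409458625/206184) = (-2655 - 35482)*(-3409458625/206184) = -38137*(-3409458625/206184) = 11820593052875/18744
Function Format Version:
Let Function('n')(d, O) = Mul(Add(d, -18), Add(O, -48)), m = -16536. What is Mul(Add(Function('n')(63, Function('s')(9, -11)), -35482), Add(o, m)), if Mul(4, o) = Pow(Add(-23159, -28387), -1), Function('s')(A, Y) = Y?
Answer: Rational(11820593052875, 18744) ≈ 6.3063e+8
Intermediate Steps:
o = Rational(-1, 206184) (o = Mul(Rational(1, 4), Pow(Add(-23159, -28387), -1)) = Mul(Rational(1, 4), Pow(-51546, -1)) = Mul(Rational(1, 4), Rational(-1, 51546)) = Rational(-1, 206184) ≈ -4.8500e-6)
Function('n')(d, O) = Mul(Add(-48, O), Add(-18, d)) (Function('n')(d, O) = Mul(Add(-18, d), Add(-48, O)) = Mul(Add(-48, O), Add(-18, d)))
Mul(Add(Function('n')(63, Function('s')(9, -11)), -35482), Add(o, m)) = Mul(Add(Add(864, Mul(-48, 63), Mul(-18, -11), Mul(-11, 63)), -35482), Add(Rational(-1, 206184), -16536)) = Mul(Add(Add(864, -3024, 198, -693), -35482), Rational(-3409458625, 206184)) = Mul(Add(-2655, -35482), Rational(-3409458625, 206184)) = Mul(-38137, Rational(-3409458625, 206184)) = Rational(11820593052875, 18744)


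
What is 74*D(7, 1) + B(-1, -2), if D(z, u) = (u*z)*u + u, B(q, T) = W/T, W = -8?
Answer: 596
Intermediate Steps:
B(q, T) = -8/T
D(z, u) = u + z*u² (D(z, u) = z*u² + u = u + z*u²)
74*D(7, 1) + B(-1, -2) = 74*(1*(1 + 1*7)) - 8/(-2) = 74*(1*(1 + 7)) - 8*(-½) = 74*(1*8) + 4 = 74*8 + 4 = 592 + 4 = 596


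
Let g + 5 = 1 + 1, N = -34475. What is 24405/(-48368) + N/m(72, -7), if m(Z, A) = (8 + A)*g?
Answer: 1667413585/145104 ≈ 11491.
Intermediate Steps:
g = -3 (g = -5 + (1 + 1) = -5 + 2 = -3)
m(Z, A) = -24 - 3*A (m(Z, A) = (8 + A)*(-3) = -24 - 3*A)
24405/(-48368) + N/m(72, -7) = 24405/(-48368) - 34475/(-24 - 3*(-7)) = 24405*(-1/48368) - 34475/(-24 + 21) = -24405/48368 - 34475/(-3) = -24405/48368 - 34475*(-1/3) = -24405/48368 + 34475/3 = 1667413585/145104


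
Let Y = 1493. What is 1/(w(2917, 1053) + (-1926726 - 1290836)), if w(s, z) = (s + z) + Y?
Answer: -1/3212099 ≈ -3.1132e-7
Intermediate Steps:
w(s, z) = 1493 + s + z (w(s, z) = (s + z) + 1493 = 1493 + s + z)
1/(w(2917, 1053) + (-1926726 - 1290836)) = 1/((1493 + 2917 + 1053) + (-1926726 - 1290836)) = 1/(5463 - 3217562) = 1/(-3212099) = -1/3212099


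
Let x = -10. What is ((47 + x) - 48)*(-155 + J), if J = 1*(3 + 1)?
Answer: 1661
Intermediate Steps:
J = 4 (J = 1*4 = 4)
((47 + x) - 48)*(-155 + J) = ((47 - 10) - 48)*(-155 + 4) = (37 - 48)*(-151) = -11*(-151) = 1661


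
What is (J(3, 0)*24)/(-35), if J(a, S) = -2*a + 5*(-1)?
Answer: 264/35 ≈ 7.5429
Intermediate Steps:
J(a, S) = -5 - 2*a (J(a, S) = -2*a - 5 = -5 - 2*a)
(J(3, 0)*24)/(-35) = ((-5 - 2*3)*24)/(-35) = ((-5 - 6)*24)*(-1/35) = -11*24*(-1/35) = -264*(-1/35) = 264/35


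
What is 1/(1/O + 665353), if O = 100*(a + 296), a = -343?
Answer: 4700/3127159099 ≈ 1.5030e-6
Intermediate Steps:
O = -4700 (O = 100*(-343 + 296) = 100*(-47) = -4700)
1/(1/O + 665353) = 1/(1/(-4700) + 665353) = 1/(-1/4700 + 665353) = 1/(3127159099/4700) = 4700/3127159099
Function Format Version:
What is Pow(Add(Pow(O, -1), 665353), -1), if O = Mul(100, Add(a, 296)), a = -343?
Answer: Rational(4700, 3127159099) ≈ 1.5030e-6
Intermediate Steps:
O = -4700 (O = Mul(100, Add(-343, 296)) = Mul(100, -47) = -4700)
Pow(Add(Pow(O, -1), 665353), -1) = Pow(Add(Pow(-4700, -1), 665353), -1) = Pow(Add(Rational(-1, 4700), 665353), -1) = Pow(Rational(3127159099, 4700), -1) = Rational(4700, 3127159099)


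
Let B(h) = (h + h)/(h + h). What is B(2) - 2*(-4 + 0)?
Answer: 9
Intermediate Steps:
B(h) = 1 (B(h) = (2*h)/((2*h)) = (2*h)*(1/(2*h)) = 1)
B(2) - 2*(-4 + 0) = 1 - 2*(-4 + 0) = 1 - 2*(-4) = 1 + 8 = 9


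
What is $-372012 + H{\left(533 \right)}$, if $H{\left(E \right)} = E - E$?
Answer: $-372012$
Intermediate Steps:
$H{\left(E \right)} = 0$
$-372012 + H{\left(533 \right)} = -372012 + 0 = -372012$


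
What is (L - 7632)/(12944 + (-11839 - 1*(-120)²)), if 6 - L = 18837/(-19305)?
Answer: 1258129/2193675 ≈ 0.57353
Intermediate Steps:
L = 1151/165 (L = 6 - 18837/(-19305) = 6 - 18837*(-1)/19305 = 6 - 1*(-161/165) = 6 + 161/165 = 1151/165 ≈ 6.9758)
(L - 7632)/(12944 + (-11839 - 1*(-120)²)) = (1151/165 - 7632)/(12944 + (-11839 - 1*(-120)²)) = -1258129/(165*(12944 + (-11839 - 1*14400))) = -1258129/(165*(12944 + (-11839 - 14400))) = -1258129/(165*(12944 - 26239)) = -1258129/165/(-13295) = -1258129/165*(-1/13295) = 1258129/2193675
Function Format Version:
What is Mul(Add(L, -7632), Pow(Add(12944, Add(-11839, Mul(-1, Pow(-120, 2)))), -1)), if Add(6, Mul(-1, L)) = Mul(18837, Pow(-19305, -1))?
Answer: Rational(1258129, 2193675) ≈ 0.57353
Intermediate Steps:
L = Rational(1151, 165) (L = Add(6, Mul(-1, Mul(18837, Pow(-19305, -1)))) = Add(6, Mul(-1, Mul(18837, Rational(-1, 19305)))) = Add(6, Mul(-1, Rational(-161, 165))) = Add(6, Rational(161, 165)) = Rational(1151, 165) ≈ 6.9758)
Mul(Add(L, -7632), Pow(Add(12944, Add(-11839, Mul(-1, Pow(-120, 2)))), -1)) = Mul(Add(Rational(1151, 165), -7632), Pow(Add(12944, Add(-11839, Mul(-1, Pow(-120, 2)))), -1)) = Mul(Rational(-1258129, 165), Pow(Add(12944, Add(-11839, Mul(-1, 14400))), -1)) = Mul(Rational(-1258129, 165), Pow(Add(12944, Add(-11839, -14400)), -1)) = Mul(Rational(-1258129, 165), Pow(Add(12944, -26239), -1)) = Mul(Rational(-1258129, 165), Pow(-13295, -1)) = Mul(Rational(-1258129, 165), Rational(-1, 13295)) = Rational(1258129, 2193675)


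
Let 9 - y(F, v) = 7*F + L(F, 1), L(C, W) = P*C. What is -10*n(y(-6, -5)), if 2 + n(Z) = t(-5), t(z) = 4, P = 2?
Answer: -20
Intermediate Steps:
L(C, W) = 2*C
y(F, v) = 9 - 9*F (y(F, v) = 9 - (7*F + 2*F) = 9 - 9*F)
n(Z) = 2 (n(Z) = -2 + 4 = 2)
-10*n(y(-6, -5)) = -10*2 = -20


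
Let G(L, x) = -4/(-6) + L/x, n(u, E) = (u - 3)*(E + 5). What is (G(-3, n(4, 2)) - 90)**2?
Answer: 3553225/441 ≈ 8057.2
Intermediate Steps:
n(u, E) = (-3 + u)*(5 + E)
G(L, x) = 2/3 + L/x (G(L, x) = -4*(-1/6) + L/x = 2/3 + L/x)
(G(-3, n(4, 2)) - 90)**2 = ((2/3 - 3/(-15 - 3*2 + 5*4 + 2*4)) - 90)**2 = ((2/3 - 3/(-15 - 6 + 20 + 8)) - 90)**2 = ((2/3 - 3/7) - 90)**2 = (5/21 - 90)**2 = (-1885/21)**2 = 3553225/441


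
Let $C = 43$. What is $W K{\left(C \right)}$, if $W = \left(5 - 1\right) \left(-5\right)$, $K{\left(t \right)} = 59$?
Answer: $-1180$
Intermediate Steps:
$W = -20$ ($W = 4 \left(-5\right) = -20$)
$W K{\left(C \right)} = \left(-20\right) 59 = -1180$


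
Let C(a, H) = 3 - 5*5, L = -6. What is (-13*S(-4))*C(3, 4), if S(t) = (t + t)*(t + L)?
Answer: 22880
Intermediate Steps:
C(a, H) = -22 (C(a, H) = 3 - 25 = -22)
S(t) = 2*t*(-6 + t) (S(t) = (t + t)*(t - 6) = (2*t)*(-6 + t) = 2*t*(-6 + t))
(-13*S(-4))*C(3, 4) = -26*(-4)*(-6 - 4)*(-22) = -26*(-4)*(-10)*(-22) = -13*80*(-22) = -1040*(-22) = 22880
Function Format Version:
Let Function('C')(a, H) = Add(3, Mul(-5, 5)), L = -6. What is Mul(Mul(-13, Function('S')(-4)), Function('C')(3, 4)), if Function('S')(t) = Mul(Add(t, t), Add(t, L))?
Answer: 22880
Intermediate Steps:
Function('C')(a, H) = -22 (Function('C')(a, H) = Add(3, -25) = -22)
Function('S')(t) = Mul(2, t, Add(-6, t)) (Function('S')(t) = Mul(Add(t, t), Add(t, -6)) = Mul(Mul(2, t), Add(-6, t)) = Mul(2, t, Add(-6, t)))
Mul(Mul(-13, Function('S')(-4)), Function('C')(3, 4)) = Mul(Mul(-13, Mul(2, -4, Add(-6, -4))), -22) = Mul(Mul(-13, Mul(2, -4, -10)), -22) = Mul(Mul(-13, 80), -22) = Mul(-1040, -22) = 22880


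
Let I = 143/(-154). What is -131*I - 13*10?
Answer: -117/14 ≈ -8.3571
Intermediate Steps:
I = -13/14 (I = 143*(-1/154) = -13/14 ≈ -0.92857)
-131*I - 13*10 = -131*(-13/14) - 13*10 = 1703/14 - 130 = -117/14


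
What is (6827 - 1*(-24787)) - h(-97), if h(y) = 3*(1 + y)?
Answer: 31902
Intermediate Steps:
h(y) = 3 + 3*y
(6827 - 1*(-24787)) - h(-97) = (6827 - 1*(-24787)) - (3 + 3*(-97)) = (6827 + 24787) - (3 - 291) = 31614 - 1*(-288) = 31614 + 288 = 31902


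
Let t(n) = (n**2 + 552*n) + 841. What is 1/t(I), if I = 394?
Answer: 1/373565 ≈ 2.6769e-6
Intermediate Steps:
t(n) = 841 + n**2 + 552*n
1/t(I) = 1/(841 + 394**2 + 552*394) = 1/(841 + 155236 + 217488) = 1/373565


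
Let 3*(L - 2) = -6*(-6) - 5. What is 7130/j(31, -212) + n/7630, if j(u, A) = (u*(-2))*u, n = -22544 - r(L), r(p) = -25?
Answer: -225077/33790 ≈ -6.6611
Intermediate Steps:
L = 37/3 (L = 2 + (-6*(-6) - 5)/3 = 2 + (36 - 5)/3 = 2 + (⅓)*31 = 2 + 31/3 = 37/3 ≈ 12.333)
n = -22519 (n = -22544 - 1*(-25) = -22544 + 25 = -22519)
j(u, A) = -2*u² (j(u, A) = (-2*u)*u = -2*u²)
7130/j(31, -212) + n/7630 = 7130/((-2*31²)) - 22519/7630 = 7130/((-2*961)) - 22519*1/7630 = 7130/(-1922) - 3217/1090 = 7130*(-1/1922) - 3217/1090 = -115/31 - 3217/1090 = -225077/33790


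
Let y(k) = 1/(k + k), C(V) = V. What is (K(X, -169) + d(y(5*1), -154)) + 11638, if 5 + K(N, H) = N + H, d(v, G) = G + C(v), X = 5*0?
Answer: 113101/10 ≈ 11310.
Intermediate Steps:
y(k) = 1/(2*k)
X = 0
d(v, G) = G + v
K(N, H) = -5 + H + N (K(N, H) = -5 + (N + H) = -5 + (H + N) = -5 + H + N)
(K(X, -169) + d(y(5*1), -154)) + 11638 = ((-5 - 169 + 0) + (-154 + 1/(2*((5*1))))) + 11638 = (-174 + (-154 + (½)/5)) + 11638 = (-174 + (-154 + (½)*(⅕))) + 11638 = (-174 + (-154 + ⅒)) + 11638 = (-174 - 1539/10) + 11638 = -3279/10 + 11638 = 113101/10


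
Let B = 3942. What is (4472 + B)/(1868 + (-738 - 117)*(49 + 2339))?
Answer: -4207/1019936 ≈ -0.0041248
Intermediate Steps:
(4472 + B)/(1868 + (-738 - 117)*(49 + 2339)) = (4472 + 3942)/(1868 + (-738 - 117)*(49 + 2339)) = 8414/(1868 - 855*2388) = 8414/(1868 - 2041740) = 8414/(-2039872) = 8414*(-1/2039872) = -4207/1019936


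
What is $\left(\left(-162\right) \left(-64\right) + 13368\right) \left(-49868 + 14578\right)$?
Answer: $-837643440$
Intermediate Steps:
$\left(\left(-162\right) \left(-64\right) + 13368\right) \left(-49868 + 14578\right) = \left(10368 + 13368\right) \left(-35290\right) = 23736 \left(-35290\right) = -837643440$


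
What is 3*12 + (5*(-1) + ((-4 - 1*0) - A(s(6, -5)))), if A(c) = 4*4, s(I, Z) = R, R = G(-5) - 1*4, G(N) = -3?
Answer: 11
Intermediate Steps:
R = -7 (R = -3 - 1*4 = -3 - 4 = -7)
s(I, Z) = -7
A(c) = 16
3*12 + (5*(-1) + ((-4 - 1*0) - A(s(6, -5)))) = 3*12 + (5*(-1) + ((-4 - 1*0) - 1*16)) = 36 + (-5 + ((-4 + 0) - 16)) = 36 + (-5 + (-4 - 16)) = 36 + (-5 - 20) = 36 - 25 = 11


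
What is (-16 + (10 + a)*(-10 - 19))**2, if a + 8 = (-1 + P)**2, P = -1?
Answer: 36100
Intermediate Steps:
a = -4 (a = -8 + (-1 - 1)**2 = -8 + (-2)**2 = -8 + 4 = -4)
(-16 + (10 + a)*(-10 - 19))**2 = (-16 + (10 - 4)*(-10 - 19))**2 = (-16 + 6*(-29))**2 = (-16 - 174)**2 = (-190)**2 = 36100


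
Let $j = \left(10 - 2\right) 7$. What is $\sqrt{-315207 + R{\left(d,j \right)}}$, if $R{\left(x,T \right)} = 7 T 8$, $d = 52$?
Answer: $i \sqrt{312071} \approx 558.63 i$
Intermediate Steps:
$j = 56$ ($j = 8 \cdot 7 = 56$)
$R{\left(x,T \right)} = 56 T$
$\sqrt{-315207 + R{\left(d,j \right)}} = \sqrt{-315207 + 56 \cdot 56} = \sqrt{-315207 + 3136} = \sqrt{-312071} = i \sqrt{312071}$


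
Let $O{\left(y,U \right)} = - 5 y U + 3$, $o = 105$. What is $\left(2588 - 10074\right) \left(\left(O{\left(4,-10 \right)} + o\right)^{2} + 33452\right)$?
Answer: $-960573576$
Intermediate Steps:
$O{\left(y,U \right)} = 3 - 5 U y$ ($O{\left(y,U \right)} = - 5 U y + 3 = 3 - 5 U y$)
$\left(2588 - 10074\right) \left(\left(O{\left(4,-10 \right)} + o\right)^{2} + 33452\right) = \left(2588 - 10074\right) \left(\left(\left(3 - \left(-50\right) 4\right) + 105\right)^{2} + 33452\right) = - 7486 \left(\left(\left(3 + 200\right) + 105\right)^{2} + 33452\right) = - 7486 \left(\left(203 + 105\right)^{2} + 33452\right) = - 7486 \left(308^{2} + 33452\right) = - 7486 \left(94864 + 33452\right) = \left(-7486\right) 128316 = -960573576$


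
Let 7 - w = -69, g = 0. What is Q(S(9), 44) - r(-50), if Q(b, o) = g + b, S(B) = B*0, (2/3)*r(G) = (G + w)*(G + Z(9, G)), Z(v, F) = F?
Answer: 3900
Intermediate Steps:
w = 76 (w = 7 - 1*(-69) = 7 + 69 = 76)
r(G) = 3*G*(76 + G) (r(G) = 3*((G + 76)*(G + G))/2 = 3*((76 + G)*(2*G))/2 = 3*(2*G*(76 + G))/2 = 3*G*(76 + G))
S(B) = 0
Q(b, o) = b (Q(b, o) = 0 + b = b)
Q(S(9), 44) - r(-50) = 0 - 3*(-50)*(76 - 50) = 0 - 3*(-50)*26 = 0 - 1*(-3900) = 0 + 3900 = 3900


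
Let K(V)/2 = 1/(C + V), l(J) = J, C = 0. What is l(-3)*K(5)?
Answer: -6/5 ≈ -1.2000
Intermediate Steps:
K(V) = 2/V (K(V) = 2/(0 + V) = 2/V)
l(-3)*K(5) = -6/5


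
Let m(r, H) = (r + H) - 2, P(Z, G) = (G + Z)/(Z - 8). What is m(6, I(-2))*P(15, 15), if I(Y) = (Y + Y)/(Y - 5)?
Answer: 960/49 ≈ 19.592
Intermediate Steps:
I(Y) = 2*Y/(-5 + Y) (I(Y) = (2*Y)/(-5 + Y) = 2*Y/(-5 + Y))
P(Z, G) = (G + Z)/(-8 + Z)
m(r, H) = -2 + H + r (m(r, H) = (H + r) - 2 = -2 + H + r)
m(6, I(-2))*P(15, 15) = (-2 + 2*(-2)/(-5 - 2) + 6)*((15 + 15)/(-8 + 15)) = (-2 + 2*(-2)/(-7) + 6)*(30/7) = (-2 + 2*(-2)*(-⅐) + 6)*((⅐)*30) = (-2 + 4/7 + 6)*(30/7) = (32/7)*(30/7) = 960/49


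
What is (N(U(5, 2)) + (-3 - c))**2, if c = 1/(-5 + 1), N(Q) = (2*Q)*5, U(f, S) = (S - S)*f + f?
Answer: 35721/16 ≈ 2232.6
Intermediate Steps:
U(f, S) = f (U(f, S) = 0*f + f = 0 + f = f)
N(Q) = 10*Q
c = -1/4 (c = 1/(-4) = -1/4 ≈ -0.25000)
(N(U(5, 2)) + (-3 - c))**2 = (10*5 + (-3 - 1*(-1/4)))**2 = (50 + (-3 + 1/4))**2 = (50 - 11/4)**2 = (189/4)**2 = 35721/16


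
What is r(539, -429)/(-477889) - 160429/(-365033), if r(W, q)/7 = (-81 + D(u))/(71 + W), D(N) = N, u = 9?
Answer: 23383604574521/53205802877785 ≈ 0.43949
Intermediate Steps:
r(W, q) = -504/(71 + W) (r(W, q) = 7*((-81 + 9)/(71 + W)) = 7*(-72/(71 + W)) = -504/(71 + W))
r(539, -429)/(-477889) - 160429/(-365033) = -504/(71 + 539)/(-477889) - 160429/(-365033) = -504/610*(-1/477889) - 160429*(-1/365033) = -504*1/610*(-1/477889) + 160429/365033 = -252/305*(-1/477889) + 160429/365033 = 252/145756145 + 160429/365033 = 23383604574521/53205802877785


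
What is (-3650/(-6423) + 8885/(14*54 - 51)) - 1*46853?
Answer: -4713351462/100627 ≈ -46840.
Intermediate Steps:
(-3650/(-6423) + 8885/(14*54 - 51)) - 1*46853 = (-3650*(-1/6423) + 8885/(756 - 51)) - 46853 = (3650/6423 + 8885/705) - 46853 = (3650/6423 + 8885*(1/705)) - 46853 = (3650/6423 + 1777/141) - 46853 = 1325369/100627 - 46853 = -4713351462/100627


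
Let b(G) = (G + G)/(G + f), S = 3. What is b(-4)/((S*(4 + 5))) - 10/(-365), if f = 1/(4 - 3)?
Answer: 746/5913 ≈ 0.12616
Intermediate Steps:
f = 1 (f = 1/1 = 1)
b(G) = 2*G/(1 + G) (b(G) = (G + G)/(G + 1) = (2*G)/(1 + G) = 2*G/(1 + G))
b(-4)/((S*(4 + 5))) - 10/(-365) = (2*(-4)/(1 - 4))/((3*(4 + 5))) - 10/(-365) = (2*(-4)/(-3))/((3*9)) - 10*(-1/365) = (2*(-4)*(-1/3))/27 + 2/73 = (8/3)*(1/27) + 2/73 = 8/81 + 2/73 = 746/5913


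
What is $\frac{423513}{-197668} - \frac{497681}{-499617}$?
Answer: $- \frac{113218686613}{98758293156} \approx -1.1464$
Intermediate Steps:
$\frac{423513}{-197668} - \frac{497681}{-499617} = 423513 \left(- \frac{1}{197668}\right) - - \frac{497681}{499617} = - \frac{423513}{197668} + \frac{497681}{499617} = - \frac{113218686613}{98758293156}$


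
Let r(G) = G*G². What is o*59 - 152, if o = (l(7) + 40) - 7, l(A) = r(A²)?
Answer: 6943086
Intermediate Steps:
r(G) = G³
l(A) = A⁶ (l(A) = (A²)³ = A⁶)
o = 117682 (o = (7⁶ + 40) - 7 = (117649 + 40) - 7 = 117689 - 7 = 117682)
o*59 - 152 = 117682*59 - 152 = 6943238 - 152 = 6943086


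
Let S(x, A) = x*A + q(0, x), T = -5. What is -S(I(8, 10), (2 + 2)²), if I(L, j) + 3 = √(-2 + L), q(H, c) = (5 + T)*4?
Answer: 48 - 16*√6 ≈ 8.8082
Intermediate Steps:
q(H, c) = 0 (q(H, c) = (5 - 5)*4 = 0*4 = 0)
I(L, j) = -3 + √(-2 + L)
S(x, A) = A*x (S(x, A) = x*A + 0 = A*x + 0 = A*x)
-S(I(8, 10), (2 + 2)²) = -(2 + 2)²*(-3 + √(-2 + 8)) = -4²*(-3 + √6) = -16*(-3 + √6) = -(-48 + 16*√6) = 48 - 16*√6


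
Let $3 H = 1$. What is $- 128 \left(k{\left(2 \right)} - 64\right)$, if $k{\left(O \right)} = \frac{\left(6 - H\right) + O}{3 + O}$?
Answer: $\frac{119936}{15} \approx 7995.7$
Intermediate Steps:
$H = \frac{1}{3}$ ($H = \frac{1}{3} \cdot 1 = \frac{1}{3} \approx 0.33333$)
$k{\left(O \right)} = \frac{\frac{17}{3} + O}{3 + O}$ ($k{\left(O \right)} = \frac{\left(6 - \frac{1}{3}\right) + O}{3 + O} = \frac{\frac{17}{3} + O}{3 + O}$)
$- 128 \left(k{\left(2 \right)} - 64\right) = - 128 \left(\frac{\frac{17}{3} + 2}{3 + 2} - 64\right) = - 128 \left(\frac{1}{5} \cdot \frac{23}{3} - 64\right) = - 128 \left(\frac{23}{15} - 64\right) = \left(-128\right) \left(- \frac{937}{15}\right) = \frac{119936}{15}$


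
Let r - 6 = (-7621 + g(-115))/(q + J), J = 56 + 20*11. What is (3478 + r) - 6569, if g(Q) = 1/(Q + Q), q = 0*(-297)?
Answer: -65862877/21160 ≈ -3112.6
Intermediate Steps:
q = 0
J = 276 (J = 56 + 220 = 276)
g(Q) = 1/(2*Q)
r = -457317/21160 (r = 6 + (-7621 + (1/2)/(-115))/(0 + 276) = 6 + (-7621 + (1/2)*(-1/115))/276 = 6 + (-7621 - 1/230)*(1/276) = 6 - 1752831/230*1/276 = 6 - 584277/21160 = -457317/21160 ≈ -21.612)
(3478 + r) - 6569 = (3478 - 457317/21160) - 6569 = 73137163/21160 - 6569 = -65862877/21160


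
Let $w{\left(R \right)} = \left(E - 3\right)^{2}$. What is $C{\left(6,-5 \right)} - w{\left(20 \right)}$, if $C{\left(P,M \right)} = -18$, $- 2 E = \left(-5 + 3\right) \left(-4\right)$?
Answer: $-67$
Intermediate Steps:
$E = -4$ ($E = - \frac{\left(-5 + 3\right) \left(-4\right)}{2} = - \frac{\left(-2\right) \left(-4\right)}{2} = \left(- \frac{1}{2}\right) 8 = -4$)
$w{\left(R \right)} = 49$ ($w{\left(R \right)} = \left(-4 - 3\right)^{2} = \left(-7\right)^{2} = 49$)
$C{\left(6,-5 \right)} - w{\left(20 \right)} = -18 - 49 = -67$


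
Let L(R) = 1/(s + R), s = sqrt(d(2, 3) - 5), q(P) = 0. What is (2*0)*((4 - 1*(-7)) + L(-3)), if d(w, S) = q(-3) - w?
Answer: 0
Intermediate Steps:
d(w, S) = -w (d(w, S) = 0 - w = -w)
s = I*sqrt(7) (s = sqrt(-1*2 - 5) = sqrt(-2 - 5) = sqrt(-7) = I*sqrt(7) ≈ 2.6458*I)
L(R) = 1/(R + I*sqrt(7)) (L(R) = 1/(I*sqrt(7) + R) = 1/(R + I*sqrt(7)))
(2*0)*((4 - 1*(-7)) + L(-3)) = (2*0)*((4 - 1*(-7)) + 1/(-3 + I*sqrt(7))) = 0*((4 + 7) + 1/(-3 + I*sqrt(7))) = 0*(11 + 1/(-3 + I*sqrt(7))) = 0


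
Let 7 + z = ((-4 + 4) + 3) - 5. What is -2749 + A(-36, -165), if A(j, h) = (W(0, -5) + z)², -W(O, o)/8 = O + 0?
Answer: -2668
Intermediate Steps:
z = -9 (z = -7 + (((-4 + 4) + 3) - 5) = -7 + ((0 + 3) - 5) = -7 + (3 - 5) = -7 - 2 = -9)
W(O, o) = -8*O (W(O, o) = -8*(O + 0) = -8*O)
A(j, h) = 81 (A(j, h) = (-8*0 - 9)² = (0 - 9)² = (-9)² = 81)
-2749 + A(-36, -165) = -2749 + 81 = -2668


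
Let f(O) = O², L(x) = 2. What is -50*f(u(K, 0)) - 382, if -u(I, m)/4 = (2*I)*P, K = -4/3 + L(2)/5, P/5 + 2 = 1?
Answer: -630638/9 ≈ -70071.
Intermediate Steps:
P = -5 (P = -10 + 5*1 = -10 + 5 = -5)
K = -14/15 (K = -4/3 + 2/5 = -4*⅓ + 2*(⅕) = -4/3 + ⅖ = -14/15 ≈ -0.93333)
u(I, m) = 40*I (u(I, m) = -4*2*I*(-5) = -(-40)*I = 40*I)
-50*f(u(K, 0)) - 382 = -50*(40*(-14/15))² - 382 = -50*(-112/3)² - 382 = -50*12544/9 - 382 = -627200/9 - 382 = -630638/9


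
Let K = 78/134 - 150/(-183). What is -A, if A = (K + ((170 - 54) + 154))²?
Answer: -1230366789961/16703569 ≈ -73659.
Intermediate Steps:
K = 5729/4087 (K = 78*(1/134) - 150*(-1/183) = 39/67 + 50/61 = 5729/4087 ≈ 1.4018)
A = 1230366789961/16703569 (A = (5729/4087 + ((170 - 54) + 154))² = (5729/4087 + (116 + 154))² = (5729/4087 + 270)² = (1109219/4087)² = 1230366789961/16703569 ≈ 73659.)
-A = -1*1230366789961/16703569 = -1230366789961/16703569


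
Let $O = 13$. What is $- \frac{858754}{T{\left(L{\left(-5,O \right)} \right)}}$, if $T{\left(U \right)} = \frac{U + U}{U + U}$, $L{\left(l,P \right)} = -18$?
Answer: $-858754$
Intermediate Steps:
$T{\left(U \right)} = 1$ ($T{\left(U \right)} = \frac{2 U}{2 U} = 2 U \frac{1}{2 U} = 1$)
$- \frac{858754}{T{\left(L{\left(-5,O \right)} \right)}} = - \frac{858754}{1} = \left(-858754\right) 1 = -858754$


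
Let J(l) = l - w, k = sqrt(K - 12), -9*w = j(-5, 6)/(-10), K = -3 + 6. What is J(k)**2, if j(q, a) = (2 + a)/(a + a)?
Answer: (-1 + 405*I)**2/18225 ≈ -8.9999 - 0.044444*I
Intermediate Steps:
K = 3
j(q, a) = (2 + a)/(2*a) (j(q, a) = (2 + a)/((2*a)) = (2 + a)*(1/(2*a)) = (2 + a)/(2*a))
w = 1/135 (w = -(1/2)*(2 + 6)/6/(9*(-10)) = -(1/2)*(1/6)*8*(-1)/(9*10) = -2*(-1)/(27*10) = -1/9*(-1/15) = 1/135 ≈ 0.0074074)
k = 3*I (k = sqrt(3 - 12) = sqrt(-9) = 3*I ≈ 3.0*I)
J(l) = -1/135 + l (J(l) = l - 1*1/135 = l - 1/135 = -1/135 + l)
J(k)**2 = (-1/135 + 3*I)**2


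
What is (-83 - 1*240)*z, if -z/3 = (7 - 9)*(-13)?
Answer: 25194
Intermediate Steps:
z = -78 (z = -3*(7 - 9)*(-13) = -(-6)*(-13) = -3*26 = -78)
(-83 - 1*240)*z = (-83 - 1*240)*(-78) = (-83 - 240)*(-78) = -323*(-78) = 25194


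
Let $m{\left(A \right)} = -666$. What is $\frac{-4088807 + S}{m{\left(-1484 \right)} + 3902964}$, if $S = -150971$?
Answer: $- \frac{2119889}{1951149} \approx -1.0865$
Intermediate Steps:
$\frac{-4088807 + S}{m{\left(-1484 \right)} + 3902964} = \frac{-4088807 - 150971}{-666 + 3902964} = - \frac{4239778}{3902298} = \left(-4239778\right) \frac{1}{3902298} = - \frac{2119889}{1951149}$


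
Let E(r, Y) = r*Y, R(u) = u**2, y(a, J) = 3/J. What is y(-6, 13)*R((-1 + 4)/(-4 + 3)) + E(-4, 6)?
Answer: -285/13 ≈ -21.923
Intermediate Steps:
E(r, Y) = Y*r
y(-6, 13)*R((-1 + 4)/(-4 + 3)) + E(-4, 6) = (3/13)*((-1 + 4)/(-4 + 3))**2 + 6*(-4) = (3*(1/13))*(3/(-1))**2 - 24 = 3*(3*(-1))**2/13 - 24 = (3/13)*(-3)**2 - 24 = (3/13)*9 - 24 = 27/13 - 24 = -285/13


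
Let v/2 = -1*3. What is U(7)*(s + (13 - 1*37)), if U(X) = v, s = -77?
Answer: 606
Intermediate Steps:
v = -6 (v = 2*(-1*3) = 2*(-3) = -6)
U(X) = -6
U(7)*(s + (13 - 1*37)) = -6*(-77 + (13 - 1*37)) = -6*(-77 + (13 - 37)) = -6*(-77 - 24) = -6*(-101) = 606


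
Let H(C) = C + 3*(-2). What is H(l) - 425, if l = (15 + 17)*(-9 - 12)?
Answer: -1103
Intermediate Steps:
l = -672 (l = 32*(-21) = -672)
H(C) = -6 + C (H(C) = C - 6 = -6 + C)
H(l) - 425 = (-6 - 672) - 425 = -678 - 425 = -1103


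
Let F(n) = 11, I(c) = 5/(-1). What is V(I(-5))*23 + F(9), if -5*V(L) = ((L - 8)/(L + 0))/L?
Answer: 1674/125 ≈ 13.392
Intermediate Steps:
I(c) = -5 (I(c) = 5*(-1) = -5)
V(L) = -(-8 + L)/(5*L²) (V(L) = -(L - 8)/(L + 0)/(5*L) = -(-8 + L)/L/(5*L) = -(-8 + L)/(5*L²))
V(I(-5))*23 + F(9) = ((⅕)*(8 - 1*(-5))/(-5)²)*23 + 11 = ((⅕)*(1/25)*(8 + 5))*23 + 11 = ((⅕)*(1/25)*13)*23 + 11 = (13/125)*23 + 11 = 299/125 + 11 = 1674/125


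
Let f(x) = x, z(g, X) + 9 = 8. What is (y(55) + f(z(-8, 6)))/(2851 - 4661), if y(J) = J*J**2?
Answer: -83187/905 ≈ -91.919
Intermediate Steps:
z(g, X) = -1 (z(g, X) = -9 + 8 = -1)
y(J) = J**3
(y(55) + f(z(-8, 6)))/(2851 - 4661) = (55**3 - 1)/(2851 - 4661) = (166375 - 1)/(-1810) = 166374*(-1/1810) = -83187/905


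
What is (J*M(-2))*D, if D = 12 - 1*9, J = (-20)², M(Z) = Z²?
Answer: 4800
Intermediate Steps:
J = 400
D = 3 (D = 12 - 9 = 3)
(J*M(-2))*D = (400*(-2)²)*3 = (400*4)*3 = 1600*3 = 4800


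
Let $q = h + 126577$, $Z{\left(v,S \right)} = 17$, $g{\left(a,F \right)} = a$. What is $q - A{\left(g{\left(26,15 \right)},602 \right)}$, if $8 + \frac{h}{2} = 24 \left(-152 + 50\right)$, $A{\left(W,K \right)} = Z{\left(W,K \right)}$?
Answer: $121648$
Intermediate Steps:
$A{\left(W,K \right)} = 17$
$h = -4912$ ($h = -16 + 2 \cdot 24 \left(-152 + 50\right) = -16 + 2 \cdot 24 \left(-102\right) = -16 + 2 \left(-2448\right) = -16 - 4896 = -4912$)
$q = 121665$ ($q = -4912 + 126577 = 121665$)
$q - A{\left(g{\left(26,15 \right)},602 \right)} = 121665 - 17 = 121648$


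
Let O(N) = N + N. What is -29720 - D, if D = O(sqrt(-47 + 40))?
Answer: -29720 - 2*I*sqrt(7) ≈ -29720.0 - 5.2915*I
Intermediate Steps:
O(N) = 2*N
D = 2*I*sqrt(7) (D = 2*sqrt(-47 + 40) = 2*sqrt(-7) = 2*(I*sqrt(7)) = 2*I*sqrt(7) ≈ 5.2915*I)
-29720 - D = -29720 - 2*I*sqrt(7)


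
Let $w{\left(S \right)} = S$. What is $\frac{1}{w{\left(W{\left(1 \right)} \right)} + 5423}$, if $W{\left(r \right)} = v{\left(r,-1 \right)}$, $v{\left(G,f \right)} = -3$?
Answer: $\frac{1}{5420} \approx 0.0001845$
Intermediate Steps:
$W{\left(r \right)} = -3$
$\frac{1}{w{\left(W{\left(1 \right)} \right)} + 5423} = \frac{1}{-3 + 5423} = \frac{1}{5420}$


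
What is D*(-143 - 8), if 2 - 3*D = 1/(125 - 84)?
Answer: -4077/41 ≈ -99.439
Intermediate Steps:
D = 27/41 (D = 2/3 - 1/(3*(125 - 84)) = 2/3 - 1/3/41 = 2/3 - 1/3*1/41 = 2/3 - 1/123 = 27/41 ≈ 0.65854)
D*(-143 - 8) = 27*(-143 - 8)/41 = (27/41)*(-151) = -4077/41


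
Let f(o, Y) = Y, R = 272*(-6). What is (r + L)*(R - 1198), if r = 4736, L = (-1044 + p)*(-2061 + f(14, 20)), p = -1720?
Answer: -15978349800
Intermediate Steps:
R = -1632
L = 5641324 (L = (-1044 - 1720)*(-2061 + 20) = -2764*(-2041) = 5641324)
(r + L)*(R - 1198) = (4736 + 5641324)*(-1632 - 1198) = 5646060*(-2830) = -15978349800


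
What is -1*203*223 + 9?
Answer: -45260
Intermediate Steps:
-1*203*223 + 9 = -203*223 + 9 = -45269 + 9 = -45260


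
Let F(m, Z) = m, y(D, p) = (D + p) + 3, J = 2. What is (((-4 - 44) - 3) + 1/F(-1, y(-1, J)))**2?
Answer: 2704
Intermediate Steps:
y(D, p) = 3 + D + p
(((-4 - 44) - 3) + 1/F(-1, y(-1, J)))**2 = (((-4 - 44) - 3) + 1/(-1))**2 = ((-48 - 3) - 1)**2 = (-51 - 1)**2 = (-52)**2 = 2704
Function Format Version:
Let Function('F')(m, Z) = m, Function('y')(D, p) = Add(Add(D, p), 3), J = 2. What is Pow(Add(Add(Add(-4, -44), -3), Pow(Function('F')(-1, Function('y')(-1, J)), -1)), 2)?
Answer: 2704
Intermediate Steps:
Function('y')(D, p) = Add(3, D, p)
Pow(Add(Add(Add(-4, -44), -3), Pow(Function('F')(-1, Function('y')(-1, J)), -1)), 2) = Pow(Add(Add(Add(-4, -44), -3), Pow(-1, -1)), 2) = Pow(Add(Add(-48, -3), -1), 2) = Pow(Add(-51, -1), 2) = Pow(-52, 2) = 2704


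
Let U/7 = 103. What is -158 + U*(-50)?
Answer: -36208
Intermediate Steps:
U = 721 (U = 7*103 = 721)
-158 + U*(-50) = -158 + 721*(-50) = -158 - 36050 = -36208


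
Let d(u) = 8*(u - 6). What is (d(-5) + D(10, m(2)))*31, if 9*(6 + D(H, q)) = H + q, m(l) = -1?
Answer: -2883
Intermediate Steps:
d(u) = -48 + 8*u (d(u) = 8*(-6 + u) = -48 + 8*u)
D(H, q) = -6 + H/9 + q/9 (D(H, q) = -6 + (H + q)/9 = -6 + (H/9 + q/9) = -6 + H/9 + q/9)
(d(-5) + D(10, m(2)))*31 = ((-48 + 8*(-5)) + (-6 + (⅑)*10 + (⅑)*(-1)))*31 = ((-48 - 40) + (-6 + 10/9 - ⅑))*31 = (-88 - 5)*31 = -93*31 = -2883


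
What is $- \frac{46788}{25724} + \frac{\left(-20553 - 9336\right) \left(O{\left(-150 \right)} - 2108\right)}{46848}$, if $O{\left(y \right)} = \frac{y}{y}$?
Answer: $\frac{134817155319}{100426496} \approx 1342.4$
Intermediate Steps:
$O{\left(y \right)} = 1$
$- \frac{46788}{25724} + \frac{\left(-20553 - 9336\right) \left(O{\left(-150 \right)} - 2108\right)}{46848} = - \frac{46788}{25724} + \frac{\left(-20553 - 9336\right) \left(1 - 2108\right)}{46848} = \left(-46788\right) \frac{1}{25724} + \left(-29889\right) \left(-2107\right) \frac{1}{46848} = - \frac{11697}{6431} + 62976123 \cdot \frac{1}{46848} = - \frac{11697}{6431} + \frac{20992041}{15616} = \frac{134817155319}{100426496}$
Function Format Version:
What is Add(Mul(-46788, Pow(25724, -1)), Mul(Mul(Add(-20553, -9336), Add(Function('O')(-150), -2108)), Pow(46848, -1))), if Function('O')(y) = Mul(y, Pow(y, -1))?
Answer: Rational(134817155319, 100426496) ≈ 1342.4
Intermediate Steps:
Function('O')(y) = 1
Add(Mul(-46788, Pow(25724, -1)), Mul(Mul(Add(-20553, -9336), Add(Function('O')(-150), -2108)), Pow(46848, -1))) = Add(Mul(-46788, Pow(25724, -1)), Mul(Mul(Add(-20553, -9336), Add(1, -2108)), Pow(46848, -1))) = Add(Mul(-46788, Rational(1, 25724)), Mul(Mul(-29889, -2107), Rational(1, 46848))) = Add(Rational(-11697, 6431), Mul(62976123, Rational(1, 46848))) = Add(Rational(-11697, 6431), Rational(20992041, 15616)) = Rational(134817155319, 100426496)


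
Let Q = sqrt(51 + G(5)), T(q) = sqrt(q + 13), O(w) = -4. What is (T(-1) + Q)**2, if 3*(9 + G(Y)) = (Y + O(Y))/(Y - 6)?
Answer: 161/3 + 20*sqrt(5) ≈ 98.388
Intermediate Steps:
G(Y) = -9 + (-4 + Y)/(3*(-6 + Y)) (G(Y) = -9 + ((Y - 4)/(Y - 6))/3 = -9 + ((-4 + Y)/(-6 + Y))/3 = -9 + (-4 + Y)/(3*(-6 + Y)))
T(q) = sqrt(13 + q)
Q = 5*sqrt(15)/3 (Q = sqrt(51 + 2*(79 - 13*5)/(3*(-6 + 5))) = sqrt(51 + (2/3)*(79 - 65)/(-1)) = sqrt(51 + (2/3)*(-1)*14) = sqrt(51 - 28/3) = sqrt(125/3) = 5*sqrt(15)/3 ≈ 6.4550)
(T(-1) + Q)**2 = (sqrt(13 - 1) + 5*sqrt(15)/3)**2 = (sqrt(12) + 5*sqrt(15)/3)**2 = (2*sqrt(3) + 5*sqrt(15)/3)**2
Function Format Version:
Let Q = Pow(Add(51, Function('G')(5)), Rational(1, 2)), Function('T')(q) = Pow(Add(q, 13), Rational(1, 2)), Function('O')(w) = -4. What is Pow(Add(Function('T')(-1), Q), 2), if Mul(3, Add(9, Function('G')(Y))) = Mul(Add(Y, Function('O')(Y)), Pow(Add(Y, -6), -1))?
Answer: Add(Rational(161, 3), Mul(20, Pow(5, Rational(1, 2)))) ≈ 98.388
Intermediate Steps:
Function('G')(Y) = Add(-9, Mul(Rational(1, 3), Pow(Add(-6, Y), -1), Add(-4, Y))) (Function('G')(Y) = Add(-9, Mul(Rational(1, 3), Mul(Add(Y, -4), Pow(Add(Y, -6), -1)))) = Add(-9, Mul(Rational(1, 3), Mul(Add(-4, Y), Pow(Add(-6, Y), -1)))) = Add(-9, Mul(Rational(1, 3), Mul(Pow(Add(-6, Y), -1), Add(-4, Y)))) = Add(-9, Mul(Rational(1, 3), Pow(Add(-6, Y), -1), Add(-4, Y))))
Function('T')(q) = Pow(Add(13, q), Rational(1, 2))
Q = Mul(Rational(5, 3), Pow(15, Rational(1, 2))) (Q = Pow(Add(51, Mul(Rational(2, 3), Pow(Add(-6, 5), -1), Add(79, Mul(-13, 5)))), Rational(1, 2)) = Pow(Add(51, Mul(Rational(2, 3), Pow(-1, -1), Add(79, -65))), Rational(1, 2)) = Pow(Add(51, Mul(Rational(2, 3), -1, 14)), Rational(1, 2)) = Pow(Add(51, Rational(-28, 3)), Rational(1, 2)) = Pow(Rational(125, 3), Rational(1, 2)) = Mul(Rational(5, 3), Pow(15, Rational(1, 2))) ≈ 6.4550)
Pow(Add(Function('T')(-1), Q), 2) = Pow(Add(Pow(Add(13, -1), Rational(1, 2)), Mul(Rational(5, 3), Pow(15, Rational(1, 2)))), 2) = Pow(Add(Pow(12, Rational(1, 2)), Mul(Rational(5, 3), Pow(15, Rational(1, 2)))), 2) = Pow(Add(Mul(2, Pow(3, Rational(1, 2))), Mul(Rational(5, 3), Pow(15, Rational(1, 2)))), 2)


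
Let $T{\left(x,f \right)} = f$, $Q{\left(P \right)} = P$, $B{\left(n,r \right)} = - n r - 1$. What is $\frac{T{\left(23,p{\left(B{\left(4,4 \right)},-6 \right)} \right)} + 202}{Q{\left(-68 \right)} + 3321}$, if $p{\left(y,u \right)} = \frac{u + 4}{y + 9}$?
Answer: $\frac{809}{13012} \approx 0.062173$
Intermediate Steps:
$B{\left(n,r \right)} = -1 - n r$ ($B{\left(n,r \right)} = - n r - 1 = -1 - n r$)
$p{\left(y,u \right)} = \frac{4 + u}{9 + y}$
$\frac{T{\left(23,p{\left(B{\left(4,4 \right)},-6 \right)} \right)} + 202}{Q{\left(-68 \right)} + 3321} = \frac{\frac{4 - 6}{9 - \left(1 + 4 \cdot 4\right)} + 202}{-68 + 3321} = \frac{\frac{1}{9 - 17} \left(-2\right) + 202}{3253} = \left(\frac{1}{9 - 17} \left(-2\right) + 202\right) \frac{1}{3253} = \left(\frac{1}{-8} \left(-2\right) + 202\right) \frac{1}{3253} = \left(\left(- \frac{1}{8}\right) \left(-2\right) + 202\right) \frac{1}{3253} = \left(\frac{1}{4} + 202\right) \frac{1}{3253} = \frac{809}{4} \cdot \frac{1}{3253} = \frac{809}{13012}$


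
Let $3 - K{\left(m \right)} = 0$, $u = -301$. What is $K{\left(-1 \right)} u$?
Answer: $-903$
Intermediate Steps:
$K{\left(m \right)} = 3$ ($K{\left(m \right)} = 3 - 0 = 3 + 0 = 3$)
$K{\left(-1 \right)} u = 3 \left(-301\right) = -903$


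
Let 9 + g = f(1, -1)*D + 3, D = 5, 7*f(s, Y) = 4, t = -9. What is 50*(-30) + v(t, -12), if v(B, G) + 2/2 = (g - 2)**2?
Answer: -72253/49 ≈ -1474.6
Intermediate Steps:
f(s, Y) = 4/7 (f(s, Y) = (1/7)*4 = 4/7)
g = -22/7 (g = -9 + ((4/7)*5 + 3) = -9 + (20/7 + 3) = -9 + 41/7 = -22/7 ≈ -3.1429)
v(B, G) = 1247/49 (v(B, G) = -1 + (-22/7 - 2)**2 = -1 + (-36/7)**2 = -1 + 1296/49 = 1247/49)
50*(-30) + v(t, -12) = 50*(-30) + 1247/49 = -1500 + 1247/49 = -72253/49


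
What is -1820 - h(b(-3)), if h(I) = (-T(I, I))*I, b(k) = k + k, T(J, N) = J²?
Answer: -2036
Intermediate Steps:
b(k) = 2*k
h(I) = -I³ (h(I) = (-I²)*I = -I³)
-1820 - h(b(-3)) = -1820 - (-1)*(2*(-3))³ = -1820 - (-1)*(-6)³ = -1820 - (-1)*(-216) = -1820 - 1*216 = -1820 - 216 = -2036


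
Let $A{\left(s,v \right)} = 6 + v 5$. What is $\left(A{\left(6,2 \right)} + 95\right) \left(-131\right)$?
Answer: $-14541$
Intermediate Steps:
$A{\left(s,v \right)} = 6 + 5 v$
$\left(A{\left(6,2 \right)} + 95\right) \left(-131\right) = \left(\left(6 + 5 \cdot 2\right) + 95\right) \left(-131\right) = \left(\left(6 + 10\right) + 95\right) \left(-131\right) = \left(16 + 95\right) \left(-131\right) = 111 \left(-131\right) = -14541$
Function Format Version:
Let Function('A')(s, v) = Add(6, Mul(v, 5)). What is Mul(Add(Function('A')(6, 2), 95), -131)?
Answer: -14541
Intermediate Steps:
Function('A')(s, v) = Add(6, Mul(5, v))
Mul(Add(Function('A')(6, 2), 95), -131) = Mul(Add(Add(6, Mul(5, 2)), 95), -131) = Mul(Add(Add(6, 10), 95), -131) = Mul(Add(16, 95), -131) = Mul(111, -131) = -14541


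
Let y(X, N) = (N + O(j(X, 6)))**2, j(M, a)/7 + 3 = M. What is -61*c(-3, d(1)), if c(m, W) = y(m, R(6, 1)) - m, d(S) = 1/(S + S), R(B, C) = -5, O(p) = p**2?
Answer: -188739124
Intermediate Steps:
j(M, a) = -21 + 7*M
d(S) = 1/(2*S)
y(X, N) = (N + (-21 + 7*X)**2)**2
c(m, W) = (-5 + 49*(-3 + m)**2)**2 - m
-61*c(-3, d(1)) = -61*((-5 + 49*(-3 - 3)**2)**2 - 1*(-3)) = -61*((-5 + 49*(-6)**2)**2 + 3) = -61*((-5 + 49*36)**2 + 3) = -61*((-5 + 1764)**2 + 3) = -61*(1759**2 + 3) = -61*(3094081 + 3) = -61*3094084 = -188739124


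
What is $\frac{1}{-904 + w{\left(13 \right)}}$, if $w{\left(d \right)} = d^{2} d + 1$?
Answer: $\frac{1}{1294} \approx 0.0007728$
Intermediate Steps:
$w{\left(d \right)} = 1 + d^{3}$ ($w{\left(d \right)} = d^{3} + 1 = 1 + d^{3}$)
$\frac{1}{-904 + w{\left(13 \right)}} = \frac{1}{-904 + \left(1 + 13^{3}\right)} = \frac{1}{-904 + \left(1 + 2197\right)} = \frac{1}{-904 + 2198} = \frac{1}{1294}$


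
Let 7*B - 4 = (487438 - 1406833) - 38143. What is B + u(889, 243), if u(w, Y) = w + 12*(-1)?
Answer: -951395/7 ≈ -1.3591e+5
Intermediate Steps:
u(w, Y) = -12 + w (u(w, Y) = w - 12 = -12 + w)
B = -957534/7 (B = 4/7 + ((487438 - 1406833) - 38143)/7 = 4/7 + (-919395 - 38143)/7 = 4/7 + (⅐)*(-957538) = 4/7 - 957538/7 = -957534/7 ≈ -1.3679e+5)
B + u(889, 243) = -957534/7 + (-12 + 889) = -957534/7 + 877 = -951395/7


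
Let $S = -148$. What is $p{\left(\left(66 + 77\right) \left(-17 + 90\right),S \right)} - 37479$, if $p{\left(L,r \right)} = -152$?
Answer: $-37631$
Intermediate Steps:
$p{\left(\left(66 + 77\right) \left(-17 + 90\right),S \right)} - 37479 = -152 - 37479 = -37631$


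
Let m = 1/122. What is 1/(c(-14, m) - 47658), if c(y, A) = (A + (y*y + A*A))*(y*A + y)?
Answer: -907924/45781712199 ≈ -1.9832e-5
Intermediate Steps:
m = 1/122 ≈ 0.0081967
c(y, A) = (y + A*y)*(A + A² + y²) (c(y, A) = (A + (y² + A²))*(A*y + y) = (A + (A² + y²))*(y + A*y) = (A + A² + y²)*(y + A*y) = (y + A*y)*(A + A² + y²))
1/(c(-14, m) - 47658) = 1/(-14*(1/122 + (1/122)³ + (-14)² + 2*(1/122)² + (1/122)*(-14)²) - 47658) = 1/(-14*(1/122 + 1/1815848 + 196 + 2*(1/14884) + (1/122)*196) - 47658) = 1/(-14*(1/122 + 1/1815848 + 196 + 1/7442 + 98/61) - 47658) = 1/(-14*358838601/1815848 - 47658) = 1/(-2511870207/907924 - 47658) = 1/(-45781712199/907924) = -907924/45781712199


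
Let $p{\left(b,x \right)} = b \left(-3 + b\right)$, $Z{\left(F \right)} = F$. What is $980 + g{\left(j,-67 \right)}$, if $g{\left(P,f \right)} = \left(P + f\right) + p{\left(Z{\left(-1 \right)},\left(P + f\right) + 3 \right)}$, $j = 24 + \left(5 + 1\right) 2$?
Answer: $953$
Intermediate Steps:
$j = 36$ ($j = 24 + 6 \cdot 2 = 24 + 12 = 36$)
$g{\left(P,f \right)} = 4 + P + f$ ($g{\left(P,f \right)} = \left(P + f\right) - \left(-3 - 1\right) = \left(P + f\right) - -4 = \left(P + f\right) + 4 = 4 + P + f$)
$980 + g{\left(j,-67 \right)} = 980 + \left(4 + 36 - 67\right) = 980 - 27 = 953$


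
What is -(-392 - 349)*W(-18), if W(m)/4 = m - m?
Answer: 0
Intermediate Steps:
W(m) = 0 (W(m) = 4*(m - m) = 4*0 = 0)
-(-392 - 349)*W(-18) = -(-392 - 349)*0 = -(-741)*0 = -1*0 = 0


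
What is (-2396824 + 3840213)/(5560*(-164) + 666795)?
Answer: -1443389/245045 ≈ -5.8903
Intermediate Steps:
(-2396824 + 3840213)/(5560*(-164) + 666795) = 1443389/(-911840 + 666795) = 1443389/(-245045) = 1443389*(-1/245045) = -1443389/245045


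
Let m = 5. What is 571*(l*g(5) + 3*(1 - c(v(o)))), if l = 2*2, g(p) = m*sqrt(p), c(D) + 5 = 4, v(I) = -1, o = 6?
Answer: 3426 + 11420*sqrt(5) ≈ 28962.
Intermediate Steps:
c(D) = -1 (c(D) = -5 + 4 = -1)
g(p) = 5*sqrt(p)
l = 4
571*(l*g(5) + 3*(1 - c(v(o)))) = 571*(4*(5*sqrt(5)) + 3*(1 - 1*(-1))) = 571*(20*sqrt(5) + 3*(1 + 1)) = 571*(20*sqrt(5) + 3*2) = 571*(20*sqrt(5) + 6) = 571*(6 + 20*sqrt(5)) = 3426 + 11420*sqrt(5)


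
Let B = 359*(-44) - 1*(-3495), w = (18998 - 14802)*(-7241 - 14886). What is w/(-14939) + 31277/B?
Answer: 1141617769389/183764639 ≈ 6212.4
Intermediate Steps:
w = -92844892 (w = 4196*(-22127) = -92844892)
B = -12301 (B = -15796 + 3495 = -12301)
w/(-14939) + 31277/B = -92844892/(-14939) + 31277/(-12301) = -92844892*(-1/14939) + 31277*(-1/12301) = 92844892/14939 - 31277/12301 = 1141617769389/183764639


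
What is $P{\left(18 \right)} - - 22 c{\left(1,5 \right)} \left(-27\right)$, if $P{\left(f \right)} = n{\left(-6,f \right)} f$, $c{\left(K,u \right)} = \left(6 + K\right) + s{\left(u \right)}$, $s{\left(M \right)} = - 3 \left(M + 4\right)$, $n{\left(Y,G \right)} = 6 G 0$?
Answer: $11880$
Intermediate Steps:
$n{\left(Y,G \right)} = 0$
$s{\left(M \right)} = -12 - 3 M$ ($s{\left(M \right)} = - 3 \left(4 + M\right) = -12 - 3 M$)
$c{\left(K,u \right)} = -6 + K - 3 u$ ($c{\left(K,u \right)} = \left(6 + K\right) - \left(12 + 3 u\right) = -6 + K - 3 u$)
$P{\left(f \right)} = 0$ ($P{\left(f \right)} = 0 f = 0$)
$P{\left(18 \right)} - - 22 c{\left(1,5 \right)} \left(-27\right) = 0 - - 22 \left(-6 + 1 - 15\right) \left(-27\right) = 0 - \left(-22\right) \left(-20\right) \left(-27\right) = 0 - 440 \left(-27\right) = 0 - -11880 = 0 + 11880 = 11880$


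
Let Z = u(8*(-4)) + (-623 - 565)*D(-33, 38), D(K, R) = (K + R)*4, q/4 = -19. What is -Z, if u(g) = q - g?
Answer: 23804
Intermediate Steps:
q = -76 (q = 4*(-19) = -76)
D(K, R) = 4*K + 4*R
u(g) = -76 - g
Z = -23804 (Z = (-76 - 8*(-4)) + (-623 - 565)*(4*(-33) + 4*38) = (-76 - 1*(-32)) - 1188*(-132 + 152) = (-76 + 32) - 1188*20 = -44 - 23760 = -23804)
-Z = -1*(-23804) = 23804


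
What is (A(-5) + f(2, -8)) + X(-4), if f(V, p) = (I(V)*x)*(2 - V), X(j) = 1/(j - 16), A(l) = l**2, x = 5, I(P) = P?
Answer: 499/20 ≈ 24.950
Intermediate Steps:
X(j) = 1/(-16 + j)
f(V, p) = 5*V*(2 - V) (f(V, p) = (V*5)*(2 - V) = (5*V)*(2 - V) = 5*V*(2 - V))
(A(-5) + f(2, -8)) + X(-4) = ((-5)**2 + 5*2*(2 - 1*2)) + 1/(-16 - 4) = (25 + 5*2*(2 - 2)) + 1/(-20) = (25 + 5*2*0) - 1/20 = (25 + 0) - 1/20 = 25 - 1/20 = 499/20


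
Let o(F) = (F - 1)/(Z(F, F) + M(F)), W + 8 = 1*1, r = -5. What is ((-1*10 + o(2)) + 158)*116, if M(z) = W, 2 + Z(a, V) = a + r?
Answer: 51475/3 ≈ 17158.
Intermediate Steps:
Z(a, V) = -7 + a (Z(a, V) = -2 + (a - 5) = -2 + (-5 + a) = -7 + a)
W = -7 (W = -8 + 1*1 = -8 + 1 = -7)
M(z) = -7
o(F) = (-1 + F)/(-14 + F) (o(F) = (F - 1)/((-7 + F) - 7) = (-1 + F)/(-14 + F))
((-1*10 + o(2)) + 158)*116 = ((-1*10 + (-1 + 2)/(-14 + 2)) + 158)*116 = ((-10 + 1/(-12)) + 158)*116 = ((-10 - 1/12*1) + 158)*116 = ((-10 - 1/12) + 158)*116 = (-121/12 + 158)*116 = (1775/12)*116 = 51475/3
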